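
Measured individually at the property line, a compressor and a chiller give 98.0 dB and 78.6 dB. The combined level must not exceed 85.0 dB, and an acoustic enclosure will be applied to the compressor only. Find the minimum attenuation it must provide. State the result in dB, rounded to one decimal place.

14.1 dB

Everything except the compressor sums to 10^(78.6/10) = 7.244e+07 in linear terms, 78.60 dB.
To meet 85.0 dB overall, the treated compressor may contribute at most 10^(85.0/10) − 7.244e+07 = 2.438e+08, i.e. 83.87 dB.
So the compressor must be reduced from 98.0 to 83.87 dB: IL = 14.13 dB.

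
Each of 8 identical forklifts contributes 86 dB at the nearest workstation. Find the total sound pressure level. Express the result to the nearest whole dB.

N identical incoherent sources raise the level by 10·log₁₀ N.
L_total = 86 + 10·log₁₀(8) = 86 + 9.031 = 95.03 dB.

95 dB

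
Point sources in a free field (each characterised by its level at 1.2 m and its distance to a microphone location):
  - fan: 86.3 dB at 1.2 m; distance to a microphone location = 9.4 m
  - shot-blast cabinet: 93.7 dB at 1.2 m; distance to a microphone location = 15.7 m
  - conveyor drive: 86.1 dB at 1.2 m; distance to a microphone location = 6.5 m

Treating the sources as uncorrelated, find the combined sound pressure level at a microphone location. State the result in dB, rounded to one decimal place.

Apply inverse-square spreading to bring every level to the receiver, then sum 10^(L/10).
fan: 86.3 − 20·log₁₀(9.4/1.2) = 86.3 − 17.88 = 68.42 dB.
shot-blast cabinet: 93.7 − 20·log₁₀(15.7/1.2) = 93.7 − 22.33 = 71.37 dB.
conveyor drive: 86.1 − 20·log₁₀(6.5/1.2) = 86.1 − 14.67 = 71.43 dB.
Σ 10^(L/10) = 3.453e+07 → L_total = 10·log₁₀(3.453e+07) = 75.38 dB.

75.4 dB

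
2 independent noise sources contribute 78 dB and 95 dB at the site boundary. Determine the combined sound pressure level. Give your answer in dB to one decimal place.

Incoherent sources combine by intensity addition: L_total = 10·log₁₀(Σ 10^(L_i/10)).
Σ 10^(L/10) = 10^(78/10) + 10^(95/10) = 3.225e+09.
L_total = 10·log₁₀(3.225e+09) = 95.09 dB.

95.1 dB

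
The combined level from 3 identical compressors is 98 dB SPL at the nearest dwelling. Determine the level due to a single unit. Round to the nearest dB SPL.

93 dB SPL

Dividing the total intensity by 3 lowers the level by 10·log₁₀ 3 = 4.771 dB: L₁ = 98 − 4.771.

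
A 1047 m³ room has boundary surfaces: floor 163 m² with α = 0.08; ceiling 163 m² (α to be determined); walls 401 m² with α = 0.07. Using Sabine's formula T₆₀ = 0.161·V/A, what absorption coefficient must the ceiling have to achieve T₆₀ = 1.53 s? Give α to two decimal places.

0.42

From T₆₀ = 0.161·V/A, the target T₆₀ = 1.53 s needs A = 0.161·1047/1.53 = 110.17 m².
Absorption from the other surfaces = 163·0.08 + 401·0.07 = 41.11 m², so the ceiling must supply 69.06 m² over 163 m².
α = 69.06/163 = 0.424.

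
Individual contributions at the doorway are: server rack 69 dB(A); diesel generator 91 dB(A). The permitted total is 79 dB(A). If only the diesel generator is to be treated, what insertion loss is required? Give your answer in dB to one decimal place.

The untreated sources together contribute 10^(69/10) = 7.943e+06, i.e. 69.00 dB(A).
The limit corresponds to 10^(79/10) = 7.943e+07; subtracting the fixed part leaves 7.149e+07 for the diesel generator, i.e. 78.54 dB(A).
So the diesel generator must be reduced from 91 to 78.54 dB(A): IL = 12.46 dB.

12.5 dB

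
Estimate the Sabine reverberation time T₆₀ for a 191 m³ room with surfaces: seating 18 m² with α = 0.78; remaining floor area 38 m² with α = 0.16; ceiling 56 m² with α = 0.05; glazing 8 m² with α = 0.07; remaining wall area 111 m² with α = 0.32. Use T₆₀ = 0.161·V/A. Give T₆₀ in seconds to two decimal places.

Summing Sᵢαᵢ: 18·0.78 + 38·0.16 + 56·0.05 + 8·0.07 + 111·0.32 = 59.00 m².
T₆₀ = 0.161·V/A = 0.161·191/59.00 = 0.521 s.

0.52 s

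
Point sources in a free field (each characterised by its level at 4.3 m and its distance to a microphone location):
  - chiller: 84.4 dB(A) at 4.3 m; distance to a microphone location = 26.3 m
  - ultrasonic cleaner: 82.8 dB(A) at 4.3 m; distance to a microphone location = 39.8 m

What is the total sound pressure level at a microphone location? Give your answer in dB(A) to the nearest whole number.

70 dB(A)

First find each source's level at the receiver (point-source: −20·log₁₀(r/r_ref)), then combine on an intensity basis.
chiller: 84.4 − 20·log₁₀(26.3/4.3) = 84.4 − 15.73 = 68.67 dB(A).
ultrasonic cleaner: 82.8 − 20·log₁₀(39.8/4.3) = 82.8 − 19.33 = 63.47 dB(A).
Σ 10^(L/10) = 9.587e+06 → L_total = 10·log₁₀(9.587e+06) = 69.82 dB(A).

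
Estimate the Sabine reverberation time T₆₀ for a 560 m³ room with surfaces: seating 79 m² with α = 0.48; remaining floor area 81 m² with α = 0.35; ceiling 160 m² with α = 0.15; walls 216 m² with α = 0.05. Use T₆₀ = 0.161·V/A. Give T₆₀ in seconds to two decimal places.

0.89 s

A = Σ Sᵢαᵢ = 79·0.48 + 81·0.35 + 160·0.15 + 216·0.05 = 101.07 m².
T₆₀ = 0.161 × 560 / 101.07 = 0.892 s.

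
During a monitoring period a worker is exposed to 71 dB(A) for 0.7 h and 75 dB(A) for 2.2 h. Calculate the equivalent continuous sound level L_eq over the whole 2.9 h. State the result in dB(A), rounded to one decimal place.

74.3 dB(A)

The energy average is taken in the linear domain: L_eq = 10·log₁₀[(Σ tᵢ·10^(Lᵢ/10))/T], T = 2.9 h.
Σ tᵢ·10^(Lᵢ/10) = 0.7·10^(71/10) + 2.2·10^(75/10) = 7.838e+07.
L_eq = 10·log₁₀(7.838e+07/2.9) = 74.32 dB(A).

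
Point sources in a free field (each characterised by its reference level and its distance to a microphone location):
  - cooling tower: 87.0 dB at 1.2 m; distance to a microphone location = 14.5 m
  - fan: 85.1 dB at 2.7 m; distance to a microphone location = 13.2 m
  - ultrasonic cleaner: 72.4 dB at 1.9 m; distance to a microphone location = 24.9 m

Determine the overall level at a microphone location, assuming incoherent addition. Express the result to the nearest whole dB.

72 dB

First find each source's level at the receiver (point-source: −20·log₁₀(r/r_ref)), then combine on an intensity basis.
cooling tower: 87.0 − 20·log₁₀(14.5/1.2) = 87.0 − 21.64 = 65.36 dB.
fan: 85.1 − 20·log₁₀(13.2/2.7) = 85.1 − 13.78 = 71.32 dB.
ultrasonic cleaner: 72.4 − 20·log₁₀(24.9/1.9) = 72.4 − 22.35 = 50.05 dB.
Σ 10^(L/10) = 1.707e+07 → L_total = 10·log₁₀(1.707e+07) = 72.32 dB.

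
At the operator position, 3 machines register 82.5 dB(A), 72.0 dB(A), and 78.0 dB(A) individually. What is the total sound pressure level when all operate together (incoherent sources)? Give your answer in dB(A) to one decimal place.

84.1 dB(A)

Incoherent sources combine by intensity addition: L_total = 10·log₁₀(Σ 10^(L_i/10)).
Σ 10^(L/10) = 10^(82.5/10) + 10^(72.0/10) + 10^(78.0/10) = 2.568e+08.
L_total = 10·log₁₀(2.568e+08) = 84.10 dB(A).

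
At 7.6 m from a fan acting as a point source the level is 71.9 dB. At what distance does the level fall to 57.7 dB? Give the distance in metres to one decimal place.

The 14.2 dB drop corresponds to a distance ratio of 10^(14.2/20) for a point source.
r₂ = 7.6·10^((71.9−57.7)/20) = 7.6·10^(14.2/20) = 38.98 m.

39.0 m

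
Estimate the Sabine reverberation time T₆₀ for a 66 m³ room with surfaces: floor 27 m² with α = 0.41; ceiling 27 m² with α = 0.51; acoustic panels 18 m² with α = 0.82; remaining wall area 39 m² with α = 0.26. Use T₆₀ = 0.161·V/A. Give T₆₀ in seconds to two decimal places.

0.21 s

Total absorption A = 27·0.41 + 27·0.51 + 18·0.82 + 39·0.26 = 49.74 m² sabins.
T₆₀ = 0.161·V/A = 0.161·66/49.74 = 0.214 s.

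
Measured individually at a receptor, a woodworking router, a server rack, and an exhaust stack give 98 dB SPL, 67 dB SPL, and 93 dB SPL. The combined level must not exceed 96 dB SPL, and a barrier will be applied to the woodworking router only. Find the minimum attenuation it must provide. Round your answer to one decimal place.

The untreated sources together contribute 10^(67/10) + 10^(93/10) = 2.000e+09, i.e. 93.01 dB SPL.
The limit corresponds to 10^(96/10) = 3.981e+09; subtracting the fixed part leaves 1.981e+09 for the woodworking router, i.e. 92.97 dB SPL.
Required insertion loss = 98 − 92.97 = 5.03 dB.

5.0 dB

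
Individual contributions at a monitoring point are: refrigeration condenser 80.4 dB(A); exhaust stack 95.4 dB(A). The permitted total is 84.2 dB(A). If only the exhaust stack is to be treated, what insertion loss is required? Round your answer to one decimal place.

13.5 dB

Fixed contribution from the other source: Σ 10^(L/10) = 10^(80.4/10) = 1.096e+08 (80.40 dB(A)).
The limit corresponds to 10^(84.2/10) = 2.630e+08; subtracting the fixed part leaves 1.534e+08 for the exhaust stack, i.e. 81.86 dB(A).
Required insertion loss = 95.4 − 81.86 = 13.54 dB.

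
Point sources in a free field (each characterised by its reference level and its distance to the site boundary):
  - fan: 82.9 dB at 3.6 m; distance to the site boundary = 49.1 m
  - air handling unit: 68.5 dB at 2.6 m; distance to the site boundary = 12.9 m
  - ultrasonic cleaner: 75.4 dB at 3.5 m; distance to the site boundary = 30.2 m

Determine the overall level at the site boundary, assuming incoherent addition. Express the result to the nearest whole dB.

63 dB

Apply inverse-square spreading to bring every level to the receiver, then sum 10^(L/10).
fan: 82.9 − 20·log₁₀(49.1/3.6) = 82.9 − 22.70 = 60.20 dB.
air handling unit: 68.5 − 20·log₁₀(12.9/2.6) = 68.5 − 13.91 = 54.59 dB.
ultrasonic cleaner: 75.4 − 20·log₁₀(30.2/3.5) = 75.4 − 18.72 = 56.68 dB.
Σ 10^(L/10) = 1.801e+06 → L_total = 10·log₁₀(1.801e+06) = 62.56 dB.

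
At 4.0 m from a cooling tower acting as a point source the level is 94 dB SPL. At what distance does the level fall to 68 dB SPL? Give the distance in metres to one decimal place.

79.8 m

Point-source spreading drops the level by 20·log₁₀(r₂/r₁); inverting, r₂/r₁ = 10^(ΔL/20).
r₂ = 4.0·10^((94−68)/20) = 4.0·10^(26.0/20) = 79.81 m.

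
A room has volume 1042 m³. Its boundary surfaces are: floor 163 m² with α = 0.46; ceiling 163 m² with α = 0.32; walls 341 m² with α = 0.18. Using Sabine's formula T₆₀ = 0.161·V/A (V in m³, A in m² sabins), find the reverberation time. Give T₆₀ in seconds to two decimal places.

Total absorption A = 163·0.46 + 163·0.32 + 341·0.18 = 188.52 m² sabins.
T₆₀ = 0.161·V/A = 0.161·1042/188.52 = 0.890 s.

0.89 s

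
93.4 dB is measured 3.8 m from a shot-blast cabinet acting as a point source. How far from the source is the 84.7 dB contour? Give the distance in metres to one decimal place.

10.3 m

Point-source spreading drops the level by 20·log₁₀(r₂/r₁); inverting, r₂/r₁ = 10^(ΔL/20).
r₂ = 3.8·10^((93.4−84.7)/20) = 3.8·10^(8.7/20) = 10.35 m.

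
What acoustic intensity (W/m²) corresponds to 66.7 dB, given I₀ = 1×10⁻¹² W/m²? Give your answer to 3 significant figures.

4.68e-06 W/m²

I/I₀ = 10^(66.7/10) = 4.677e+06, so I = 4.677e+06 × 10⁻¹² W/m².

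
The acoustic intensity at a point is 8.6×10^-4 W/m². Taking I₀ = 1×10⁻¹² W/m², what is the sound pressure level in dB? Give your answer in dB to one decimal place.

89.3 dB

L = 10·log₁₀(I/I₀) = 10·log₁₀(8.6×10^-4/10⁻¹²) = 10·log₁₀(8.6×10^8).
L = 10·(0.9345 + 8) = 89.34 dB.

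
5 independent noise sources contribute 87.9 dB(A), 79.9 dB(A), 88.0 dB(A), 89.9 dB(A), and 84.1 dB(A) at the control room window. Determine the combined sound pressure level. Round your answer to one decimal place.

For uncorrelated sources the intensities add, so convert each level to linear form, sum, and take 10·log₁₀ of the total.
Σ 10^(L/10) = 10^(87.9/10) + 10^(79.9/10) + 10^(88.0/10) + 10^(89.9/10) + 10^(84.1/10) = 2.580e+09.
L_total = 10·log₁₀(2.580e+09) = 94.12 dB(A).

94.1 dB(A)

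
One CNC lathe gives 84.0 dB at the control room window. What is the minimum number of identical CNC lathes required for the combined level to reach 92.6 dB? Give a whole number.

N identical sources give L₁ + 10·log₁₀ N, so require 10·log₁₀ N ≥ 92.6 − 84.0 = 8.6 dB.
N ≥ 10^(8.6/10) = 7.244, so N = 8.

8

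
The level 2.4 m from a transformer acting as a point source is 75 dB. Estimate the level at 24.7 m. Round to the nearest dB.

55 dB

For a point source, L₂ = L₁ − 20·log₁₀(r₂/r₁).
L₂ = 75 − 20·log₁₀(24.7/2.4) = 75 − 20.250 = 54.75 dB.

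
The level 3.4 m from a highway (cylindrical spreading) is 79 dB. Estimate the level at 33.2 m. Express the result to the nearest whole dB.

Line-source attenuation: ΔL = 10·log₁₀(r₂/r₁) = 10·log₁₀(33.2/3.4) = 9.897 dB.
L₂ = 79 − 10·log₁₀(33.2/3.4) = 79 − 9.897 = 69.10 dB.

69 dB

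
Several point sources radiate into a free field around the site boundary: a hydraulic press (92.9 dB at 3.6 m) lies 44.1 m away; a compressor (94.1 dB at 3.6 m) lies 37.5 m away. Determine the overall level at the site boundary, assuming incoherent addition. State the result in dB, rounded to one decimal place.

75.6 dB

Apply inverse-square spreading to bring every level to the receiver, then sum 10^(L/10).
hydraulic press: 92.9 − 20·log₁₀(44.1/3.6) = 92.9 − 21.76 = 71.14 dB.
compressor: 94.1 − 20·log₁₀(37.5/3.6) = 94.1 − 20.35 = 73.75 dB.
Σ 10^(L/10) = 3.668e+07 → L_total = 10·log₁₀(3.668e+07) = 75.64 dB.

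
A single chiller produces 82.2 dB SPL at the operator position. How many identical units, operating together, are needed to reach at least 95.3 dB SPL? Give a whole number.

21

Need L₁ + 10·log₁₀ N ≥ 95.3, i.e. log₁₀ N ≥ 1.31.
N ≥ 10^(13.1/10) = 20.417, so N = 21.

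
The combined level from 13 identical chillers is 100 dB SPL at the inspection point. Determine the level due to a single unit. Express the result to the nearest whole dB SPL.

89 dB SPL

13 equal contributions raise the level by 10·log₁₀ 13 = 11.139 dB, so each unit alone gives 100 − 11.139.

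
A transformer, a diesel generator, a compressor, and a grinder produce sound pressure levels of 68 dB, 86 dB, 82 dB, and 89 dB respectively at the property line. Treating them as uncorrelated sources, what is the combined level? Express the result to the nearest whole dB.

91 dB

For uncorrelated sources the intensities add, so convert each level to linear form, sum, and take 10·log₁₀ of the total.
Σ 10^(L/10) = 10^(68/10) + 10^(86/10) + 10^(82/10) + 10^(89/10) = 1.357e+09.
L_total = 10·log₁₀(1.357e+09) = 91.33 dB.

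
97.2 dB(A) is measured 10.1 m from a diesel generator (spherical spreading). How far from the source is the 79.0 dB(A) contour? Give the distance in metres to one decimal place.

For a point source L₁ − L₂ = 20·log₁₀(r₂/r₁), so r₂ = r₁·10^((L₁−L₂)/20).
r₂ = 10.1·10^((97.2−79.0)/20) = 10.1·10^(18.2/20) = 82.10 m.

82.1 m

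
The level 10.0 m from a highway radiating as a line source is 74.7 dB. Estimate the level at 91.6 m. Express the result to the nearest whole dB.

65 dB

For a line source, L₂ = L₁ − 10·log₁₀(r₂/r₁).
L₂ = 74.7 − 10·log₁₀(91.6/10.0) = 74.7 − 9.619 = 65.08 dB.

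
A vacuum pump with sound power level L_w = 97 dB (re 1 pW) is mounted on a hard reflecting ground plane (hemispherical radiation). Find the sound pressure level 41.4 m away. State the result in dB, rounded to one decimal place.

56.7 dB

Free-field hemispherical radiation: L_p = L_w − 10·log₁₀(2π·r²), r = 41.4 m.
2π·r² = 1.077e+04 m², 10·log₁₀ of that is 40.322 dB.
L_p = 97 − 40.322 = 56.68 dB.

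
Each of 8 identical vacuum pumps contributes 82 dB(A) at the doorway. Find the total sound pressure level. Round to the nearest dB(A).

With 8 equal, uncorrelated contributions the intensity is 8× that of one unit, giving a rise of 10·log₁₀ 8.
L_total = 82 + 10·log₁₀(8) = 82 + 9.031 = 91.03 dB(A).

91 dB(A)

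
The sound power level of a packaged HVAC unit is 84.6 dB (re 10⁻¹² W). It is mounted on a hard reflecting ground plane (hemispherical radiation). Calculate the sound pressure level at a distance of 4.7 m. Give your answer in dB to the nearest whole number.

L_p = L_w − 10·log₁₀(2π·r²) with r = 4.7 m.
2π·r² = 138.8 m², 10·log₁₀ of that is 21.424 dB.
L_p = 84.6 − 21.424 = 63.18 dB.

63 dB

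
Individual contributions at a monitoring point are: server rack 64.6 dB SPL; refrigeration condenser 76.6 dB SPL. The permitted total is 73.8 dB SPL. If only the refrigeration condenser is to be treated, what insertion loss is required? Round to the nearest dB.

3 dB

The untreated sources together contribute 10^(64.6/10) = 2.884e+06, i.e. 64.60 dB SPL.
To meet 73.8 dB SPL overall, the treated refrigeration condenser may contribute at most 10^(73.8/10) − 2.884e+06 = 2.110e+07, i.e. 73.24 dB SPL.
So the refrigeration condenser must be reduced from 76.6 to 73.24 dB SPL: IL = 3.36 dB.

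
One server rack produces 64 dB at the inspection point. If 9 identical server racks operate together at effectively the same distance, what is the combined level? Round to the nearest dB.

74 dB

N identical incoherent sources raise the level by 10·log₁₀ N.
L_total = 64 + 10·log₁₀(9) = 64 + 9.542 = 73.54 dB.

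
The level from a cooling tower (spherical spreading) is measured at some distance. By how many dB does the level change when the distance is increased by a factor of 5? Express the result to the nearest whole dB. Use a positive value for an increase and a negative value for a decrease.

-14 dB

A point source loses 6 dB per doubling of distance; generally ΔL = −20·log₁₀(r₂/r₁).
ΔL = −20·log₁₀(5) = -13.98 dB.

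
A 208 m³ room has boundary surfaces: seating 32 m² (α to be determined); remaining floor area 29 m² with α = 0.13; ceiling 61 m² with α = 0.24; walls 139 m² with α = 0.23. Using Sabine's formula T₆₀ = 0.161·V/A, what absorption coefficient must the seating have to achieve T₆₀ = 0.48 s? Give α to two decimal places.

Required total absorption A = 0.161·208/0.48 = 69.77 m².
Absorption from the other surfaces = 29·0.13 + 61·0.24 + 139·0.23 = 50.38 m², so the seating must supply 19.39 m² over 32 m².
α = 19.39/32 = 0.606.

0.61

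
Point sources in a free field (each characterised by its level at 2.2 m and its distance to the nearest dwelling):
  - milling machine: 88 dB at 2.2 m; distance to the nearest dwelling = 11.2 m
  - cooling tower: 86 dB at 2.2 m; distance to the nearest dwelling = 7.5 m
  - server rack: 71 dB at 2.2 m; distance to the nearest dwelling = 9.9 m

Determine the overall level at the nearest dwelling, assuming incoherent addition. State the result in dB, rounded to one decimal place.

First find each source's level at the receiver (point-source: −20·log₁₀(r/r_ref)), then combine on an intensity basis.
milling machine: 88 − 20·log₁₀(11.2/2.2) = 88 − 14.14 = 73.86 dB.
cooling tower: 86 − 20·log₁₀(7.5/2.2) = 86 − 10.65 = 75.35 dB.
server rack: 71 − 20·log₁₀(9.9/2.2) = 71 − 13.06 = 57.94 dB.
Σ 10^(L/10) = 5.922e+07 → L_total = 10·log₁₀(5.922e+07) = 77.72 dB.

77.7 dB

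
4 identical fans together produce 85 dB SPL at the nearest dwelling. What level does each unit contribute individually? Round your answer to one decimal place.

For N identical incoherent sources L_total = L₁ + 10·log₁₀ N, so L₁ = 85 − 10·log₁₀(4) = 85 − 6.021.

79.0 dB SPL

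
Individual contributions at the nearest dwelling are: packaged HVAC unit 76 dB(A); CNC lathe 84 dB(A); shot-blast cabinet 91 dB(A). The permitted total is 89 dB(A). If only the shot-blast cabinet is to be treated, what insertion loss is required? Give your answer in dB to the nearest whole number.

4 dB

Fixed contribution from the other sources: Σ 10^(L/10) = 10^(76/10) + 10^(84/10) = 2.910e+08 (84.64 dB(A)).
To meet 89 dB(A) overall, the treated shot-blast cabinet may contribute at most 10^(89/10) − 2.910e+08 = 5.033e+08, i.e. 87.02 dB(A).
Required insertion loss = 91 − 87.02 = 3.98 dB.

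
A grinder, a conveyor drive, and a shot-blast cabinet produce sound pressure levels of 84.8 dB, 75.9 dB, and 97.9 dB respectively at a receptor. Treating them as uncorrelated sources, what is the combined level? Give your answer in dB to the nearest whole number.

Incoherent sources combine by intensity addition: L_total = 10·log₁₀(Σ 10^(L_i/10)).
Σ 10^(L/10) = 10^(84.8/10) + 10^(75.9/10) + 10^(97.9/10) = 6.507e+09.
L_total = 10·log₁₀(6.507e+09) = 98.13 dB.

98 dB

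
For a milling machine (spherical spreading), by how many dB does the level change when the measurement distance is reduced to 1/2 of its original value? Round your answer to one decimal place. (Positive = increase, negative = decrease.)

Point-source spreading: ΔL = −20·log₁₀(r₂/r₁).
ΔL = −20·log₁₀(0.5) = +6.02 dB.

+6.0 dB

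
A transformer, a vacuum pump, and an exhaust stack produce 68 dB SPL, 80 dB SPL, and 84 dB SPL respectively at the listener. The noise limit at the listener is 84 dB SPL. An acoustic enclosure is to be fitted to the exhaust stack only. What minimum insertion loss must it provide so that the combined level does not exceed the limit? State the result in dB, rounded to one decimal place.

The untreated sources together contribute 10^(68/10) + 10^(80/10) = 1.063e+08, i.e. 80.27 dB SPL.
To meet 84 dB SPL overall, the treated exhaust stack may contribute at most 10^(84/10) − 1.063e+08 = 1.449e+08, i.e. 81.61 dB SPL.
Required insertion loss = 84 − 81.61 = 2.39 dB.

2.4 dB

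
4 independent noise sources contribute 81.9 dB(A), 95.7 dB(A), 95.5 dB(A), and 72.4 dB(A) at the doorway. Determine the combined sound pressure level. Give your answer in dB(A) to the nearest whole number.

Incoherent sources combine by intensity addition: L_total = 10·log₁₀(Σ 10^(L_i/10)).
Σ 10^(L/10) = 10^(81.9/10) + 10^(95.7/10) + 10^(95.5/10) + 10^(72.4/10) = 7.436e+09.
L_total = 10·log₁₀(7.436e+09) = 98.71 dB(A).

99 dB(A)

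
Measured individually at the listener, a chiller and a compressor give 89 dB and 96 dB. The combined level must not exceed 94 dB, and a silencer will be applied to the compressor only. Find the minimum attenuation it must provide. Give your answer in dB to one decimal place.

Everything except the compressor sums to 10^(89/10) = 7.943e+08 in linear terms, 89.00 dB.
The limit corresponds to 10^(94/10) = 2.512e+09; subtracting the fixed part leaves 1.718e+09 for the compressor, i.e. 92.35 dB.
Required insertion loss = 96 − 92.35 = 3.65 dB.

3.7 dB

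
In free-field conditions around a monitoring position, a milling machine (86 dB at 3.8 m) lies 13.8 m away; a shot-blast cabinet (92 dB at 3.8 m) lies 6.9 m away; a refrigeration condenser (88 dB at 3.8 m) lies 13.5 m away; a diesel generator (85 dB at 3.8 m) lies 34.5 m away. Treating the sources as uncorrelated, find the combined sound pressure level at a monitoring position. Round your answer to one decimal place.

Apply inverse-square spreading to bring every level to the receiver, then sum 10^(L/10).
milling machine: 86 − 20·log₁₀(13.8/3.8) = 86 − 11.20 = 74.80 dB.
shot-blast cabinet: 92 − 20·log₁₀(6.9/3.8) = 92 − 5.18 = 86.82 dB.
refrigeration condenser: 88 − 20·log₁₀(13.5/3.8) = 88 − 11.01 = 76.99 dB.
diesel generator: 85 − 20·log₁₀(34.5/3.8) = 85 − 19.16 = 65.84 dB.
Σ 10^(L/10) = 5.647e+08 → L_total = 10·log₁₀(5.647e+08) = 87.52 dB.

87.5 dB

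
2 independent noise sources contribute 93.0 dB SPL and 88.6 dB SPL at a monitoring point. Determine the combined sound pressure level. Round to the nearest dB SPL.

For uncorrelated sources the intensities add, so convert each level to linear form, sum, and take 10·log₁₀ of the total.
Σ 10^(L/10) = 10^(93.0/10) + 10^(88.6/10) = 2.720e+09.
L_total = 10·log₁₀(2.720e+09) = 94.35 dB SPL.

94 dB SPL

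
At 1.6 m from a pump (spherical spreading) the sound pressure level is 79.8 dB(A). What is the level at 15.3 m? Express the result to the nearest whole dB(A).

60 dB(A)

Spherical spreading from a point source gives a 20·log₁₀(r₂/r₁) drop.
L₂ = 79.8 − 20·log₁₀(15.3/1.6) = 79.8 − 19.611 = 60.19 dB(A).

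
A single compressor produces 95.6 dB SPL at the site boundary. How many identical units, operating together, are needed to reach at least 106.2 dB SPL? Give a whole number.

Need L₁ + 10·log₁₀ N ≥ 106.2, i.e. log₁₀ N ≥ 1.06.
N ≥ 10^(10.6/10) = 11.482, so N = 12.

12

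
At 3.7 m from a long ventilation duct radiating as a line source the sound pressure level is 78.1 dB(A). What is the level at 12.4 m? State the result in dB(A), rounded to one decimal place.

72.8 dB(A)

Line-source attenuation: ΔL = 10·log₁₀(r₂/r₁) = 10·log₁₀(12.4/3.7) = 5.252 dB.
L₂ = 78.1 − 10·log₁₀(12.4/3.7) = 78.1 − 5.252 = 72.85 dB(A).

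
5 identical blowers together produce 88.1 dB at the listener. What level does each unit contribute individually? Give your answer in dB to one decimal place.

81.1 dB

5 equal contributions raise the level by 10·log₁₀ 5 = 6.990 dB, so each unit alone gives 88.1 − 6.990.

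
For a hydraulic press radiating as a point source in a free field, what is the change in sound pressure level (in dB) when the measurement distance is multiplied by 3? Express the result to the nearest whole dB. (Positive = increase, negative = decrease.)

With spherical spreading the level changes by −20·log₁₀(r₂/r₁).
ΔL = −20·log₁₀(3) = -9.54 dB.

-10 dB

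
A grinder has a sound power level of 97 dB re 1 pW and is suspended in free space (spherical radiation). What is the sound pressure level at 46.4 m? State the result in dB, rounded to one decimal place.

L_p = L_w − 10·log₁₀(4π·r²) with r = 46.4 m.
4π·r² = 2.705e+04 m², 10·log₁₀ of that is 44.322 dB.
L_p = 97 − 44.322 = 52.68 dB.

52.7 dB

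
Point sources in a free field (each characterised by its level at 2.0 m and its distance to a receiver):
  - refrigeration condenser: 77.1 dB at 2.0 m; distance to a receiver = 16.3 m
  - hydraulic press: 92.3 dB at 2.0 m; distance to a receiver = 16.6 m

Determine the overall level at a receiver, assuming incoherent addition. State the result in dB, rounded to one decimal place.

Apply inverse-square spreading to bring every level to the receiver, then sum 10^(L/10).
refrigeration condenser: 77.1 − 20·log₁₀(16.3/2.0) = 77.1 − 18.22 = 58.88 dB.
hydraulic press: 92.3 − 20·log₁₀(16.6/2.0) = 92.3 − 18.38 = 73.92 dB.
Σ 10^(L/10) = 2.542e+07 → L_total = 10·log₁₀(2.542e+07) = 74.05 dB.

74.1 dB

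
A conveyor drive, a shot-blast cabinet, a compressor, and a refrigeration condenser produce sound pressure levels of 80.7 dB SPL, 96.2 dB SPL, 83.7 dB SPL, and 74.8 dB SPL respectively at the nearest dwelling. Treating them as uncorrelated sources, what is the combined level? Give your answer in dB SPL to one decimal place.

96.6 dB SPL

For uncorrelated sources the intensities add, so convert each level to linear form, sum, and take 10·log₁₀ of the total.
Σ 10^(L/10) = 10^(80.7/10) + 10^(96.2/10) + 10^(83.7/10) + 10^(74.8/10) = 4.551e+09.
L_total = 10·log₁₀(4.551e+09) = 96.58 dB SPL.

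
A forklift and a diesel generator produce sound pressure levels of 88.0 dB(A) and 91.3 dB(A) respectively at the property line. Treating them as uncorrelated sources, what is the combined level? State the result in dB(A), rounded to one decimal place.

For uncorrelated sources the intensities add, so convert each level to linear form, sum, and take 10·log₁₀ of the total.
Σ 10^(L/10) = 10^(88.0/10) + 10^(91.3/10) = 1.980e+09.
L_total = 10·log₁₀(1.980e+09) = 92.97 dB(A).

93.0 dB(A)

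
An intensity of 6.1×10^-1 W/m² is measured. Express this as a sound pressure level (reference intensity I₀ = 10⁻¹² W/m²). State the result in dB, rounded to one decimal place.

I/I₀ = 6.1×10^-1/10⁻¹² = 6.1×10^11, and L = 10·log₁₀(I/I₀).
L = 10·(0.7853 + 11) = 117.85 dB.

117.9 dB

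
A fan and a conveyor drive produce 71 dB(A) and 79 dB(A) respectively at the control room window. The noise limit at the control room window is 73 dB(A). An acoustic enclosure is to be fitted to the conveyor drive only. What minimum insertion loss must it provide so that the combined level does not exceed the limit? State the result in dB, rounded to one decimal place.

10.3 dB

The untreated sources together contribute 10^(71/10) = 1.259e+07, i.e. 71.00 dB(A).
The limit corresponds to 10^(73/10) = 1.995e+07; subtracting the fixed part leaves 7.363e+06 for the conveyor drive, i.e. 68.67 dB(A).
So the conveyor drive must be reduced from 79 to 68.67 dB(A): IL = 10.33 dB.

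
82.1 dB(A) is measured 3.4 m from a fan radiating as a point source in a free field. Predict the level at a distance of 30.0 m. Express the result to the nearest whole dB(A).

Spherical spreading from a point source gives a 20·log₁₀(r₂/r₁) drop.
L₂ = 82.1 − 20·log₁₀(30.0/3.4) = 82.1 − 18.913 = 63.19 dB(A).

63 dB(A)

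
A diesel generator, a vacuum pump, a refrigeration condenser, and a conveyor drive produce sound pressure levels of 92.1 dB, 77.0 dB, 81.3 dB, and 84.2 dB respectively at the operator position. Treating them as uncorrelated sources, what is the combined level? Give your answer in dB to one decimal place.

93.2 dB

For uncorrelated sources the intensities add, so convert each level to linear form, sum, and take 10·log₁₀ of the total.
Σ 10^(L/10) = 10^(92.1/10) + 10^(77.0/10) + 10^(81.3/10) + 10^(84.2/10) = 2.070e+09.
L_total = 10·log₁₀(2.070e+09) = 93.16 dB.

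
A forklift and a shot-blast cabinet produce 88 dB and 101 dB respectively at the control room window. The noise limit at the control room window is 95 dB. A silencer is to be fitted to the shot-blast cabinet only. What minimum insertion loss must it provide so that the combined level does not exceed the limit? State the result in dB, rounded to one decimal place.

Fixed contribution from the other source: Σ 10^(L/10) = 10^(88/10) = 6.310e+08 (88.00 dB).
The limit corresponds to 10^(95/10) = 3.162e+09; subtracting the fixed part leaves 2.531e+09 for the shot-blast cabinet, i.e. 94.03 dB.
Required insertion loss = 101 − 94.03 = 6.97 dB.

7.0 dB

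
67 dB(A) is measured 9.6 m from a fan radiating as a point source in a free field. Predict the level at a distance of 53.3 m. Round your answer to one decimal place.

Point-source attenuation: ΔL = 20·log₁₀(r₂/r₁) = 20·log₁₀(53.3/9.6) = 14.889 dB.
L₂ = 67 − 20·log₁₀(53.3/9.6) = 67 − 14.889 = 52.11 dB(A).

52.1 dB(A)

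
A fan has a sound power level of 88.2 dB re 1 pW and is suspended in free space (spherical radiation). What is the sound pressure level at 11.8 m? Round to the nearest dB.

56 dB

The power spreads over a sphere of area 4π·r², so L_p = L_w − 10·log₁₀(4π·r²).
4π·r² = 1750 m², 10·log₁₀ of that is 32.430 dB.
L_p = 88.2 − 32.430 = 55.77 dB.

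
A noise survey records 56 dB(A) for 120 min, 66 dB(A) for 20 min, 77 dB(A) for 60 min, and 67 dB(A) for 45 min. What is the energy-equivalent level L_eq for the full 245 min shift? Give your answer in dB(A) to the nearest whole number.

71 dB(A)

Weight each interval's intensity by its duration and average over T = 245 min:
Σ tᵢ·10^(Lᵢ/10) = 120·10^(56/10) + 20·10^(66/10) + 60·10^(77/10) + 45·10^(67/10) = 3.360e+09.
L_eq = 10·log₁₀(3.360e+09/245) = 71.37 dB(A).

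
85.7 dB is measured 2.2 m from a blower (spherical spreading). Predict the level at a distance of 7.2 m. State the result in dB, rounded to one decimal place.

75.4 dB

Point-source attenuation: ΔL = 20·log₁₀(r₂/r₁) = 20·log₁₀(7.2/2.2) = 10.298 dB.
L₂ = 85.7 − 20·log₁₀(7.2/2.2) = 85.7 − 10.298 = 75.40 dB.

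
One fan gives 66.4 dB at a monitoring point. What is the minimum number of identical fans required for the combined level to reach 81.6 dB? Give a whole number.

34

Need L₁ + 10·log₁₀ N ≥ 81.6, i.e. log₁₀ N ≥ 1.52.
N ≥ 10^(15.2/10) = 33.113, so N = 34.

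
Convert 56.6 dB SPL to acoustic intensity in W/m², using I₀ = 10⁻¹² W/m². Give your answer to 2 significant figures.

I = I₀·10^(L/10) = 10⁻¹² × 10^(56.6/10) = 10^(-6.340).

4.6e-07 W/m²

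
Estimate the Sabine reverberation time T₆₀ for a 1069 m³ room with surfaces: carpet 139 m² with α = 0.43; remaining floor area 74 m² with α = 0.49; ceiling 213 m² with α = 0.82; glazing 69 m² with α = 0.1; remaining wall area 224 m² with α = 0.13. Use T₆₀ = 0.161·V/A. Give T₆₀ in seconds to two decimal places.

0.56 s

Total absorption A = 139·0.43 + 74·0.49 + 213·0.82 + 69·0.1 + 224·0.13 = 306.71 m² sabins.
T₆₀ = 0.161 × 1069 / 306.71 = 0.561 s.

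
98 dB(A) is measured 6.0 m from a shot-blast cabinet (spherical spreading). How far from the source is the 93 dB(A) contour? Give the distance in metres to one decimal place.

10.7 m

For a point source L₁ − L₂ = 20·log₁₀(r₂/r₁), so r₂ = r₁·10^((L₁−L₂)/20).
r₂ = 6.0·10^((98−93)/20) = 6.0·10^(5.0/20) = 10.67 m.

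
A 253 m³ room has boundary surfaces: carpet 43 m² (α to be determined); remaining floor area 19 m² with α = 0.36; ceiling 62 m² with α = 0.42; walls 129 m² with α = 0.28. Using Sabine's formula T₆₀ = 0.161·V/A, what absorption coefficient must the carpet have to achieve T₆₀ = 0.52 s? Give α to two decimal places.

0.22

A = 0.161·V/T₆₀ = 0.161·253/0.52 = 78.33 m² sabins.
Absorption from the other surfaces = 19·0.36 + 62·0.42 + 129·0.28 = 69.00 m², so the carpet must supply 9.33 m² over 43 m².
α = 9.33/43 = 0.217.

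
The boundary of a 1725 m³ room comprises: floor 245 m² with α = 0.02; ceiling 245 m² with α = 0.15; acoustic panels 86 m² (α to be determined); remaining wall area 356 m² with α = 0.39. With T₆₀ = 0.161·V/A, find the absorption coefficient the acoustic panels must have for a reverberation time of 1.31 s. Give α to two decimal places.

From T₆₀ = 0.161·V/A, the target T₆₀ = 1.31 s needs A = 0.161·1725/1.31 = 212.00 m².
Absorption from the other surfaces = 245·0.02 + 245·0.15 + 356·0.39 = 180.49 m², so the acoustic panels must supply 31.51 m² over 86 m².
α = 31.51/86 = 0.366.

0.37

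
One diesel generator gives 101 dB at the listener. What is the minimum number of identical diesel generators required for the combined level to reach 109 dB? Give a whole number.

N identical sources give L₁ + 10·log₁₀ N, so require 10·log₁₀ N ≥ 109 − 101 = 8.0 dB.
N ≥ 10^(8.0/10) = 6.310, so N = 7.

7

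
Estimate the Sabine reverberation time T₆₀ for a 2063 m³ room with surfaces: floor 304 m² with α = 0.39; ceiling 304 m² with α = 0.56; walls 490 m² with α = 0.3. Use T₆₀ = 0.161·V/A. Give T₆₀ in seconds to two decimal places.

Summing Sᵢαᵢ: 304·0.39 + 304·0.56 + 490·0.3 = 435.80 m².
T₆₀ = 0.161·V/A = 0.161·2063/435.80 = 0.762 s.

0.76 s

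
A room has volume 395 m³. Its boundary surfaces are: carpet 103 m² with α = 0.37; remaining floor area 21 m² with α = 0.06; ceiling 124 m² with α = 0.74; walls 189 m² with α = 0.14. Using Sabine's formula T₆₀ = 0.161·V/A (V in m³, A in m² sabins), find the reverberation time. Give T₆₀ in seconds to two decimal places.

Summing Sᵢαᵢ: 103·0.37 + 21·0.06 + 124·0.74 + 189·0.14 = 157.59 m².
T₆₀ = 0.161 × 395 / 157.59 = 0.404 s.

0.40 s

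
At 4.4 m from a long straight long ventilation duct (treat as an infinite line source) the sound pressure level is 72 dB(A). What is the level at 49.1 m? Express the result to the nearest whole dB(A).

Cylindrical spreading from a line source gives a 10·log₁₀(r₂/r₁) drop.
L₂ = 72 − 10·log₁₀(49.1/4.4) = 72 − 10.476 = 61.52 dB(A).

62 dB(A)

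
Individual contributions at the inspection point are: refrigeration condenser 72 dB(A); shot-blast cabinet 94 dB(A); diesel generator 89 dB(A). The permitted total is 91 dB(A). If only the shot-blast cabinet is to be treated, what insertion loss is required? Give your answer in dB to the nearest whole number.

Fixed contribution from the other sources: Σ 10^(L/10) = 10^(72/10) + 10^(89/10) = 8.102e+08 (89.09 dB(A)).
To meet 91 dB(A) overall, the treated shot-blast cabinet may contribute at most 10^(91/10) − 8.102e+08 = 4.487e+08, i.e. 86.52 dB(A).
Required insertion loss = 94 − 86.52 = 7.48 dB.

7 dB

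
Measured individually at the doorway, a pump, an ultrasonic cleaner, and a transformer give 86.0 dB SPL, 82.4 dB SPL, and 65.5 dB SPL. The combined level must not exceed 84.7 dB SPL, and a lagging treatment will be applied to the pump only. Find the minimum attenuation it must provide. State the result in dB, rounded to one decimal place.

5.3 dB

Fixed contribution from the other sources: Σ 10^(L/10) = 10^(82.4/10) + 10^(65.5/10) = 1.773e+08 (82.49 dB SPL).
The limit corresponds to 10^(84.7/10) = 2.951e+08; subtracting the fixed part leaves 1.178e+08 for the pump, i.e. 80.71 dB SPL.
Required insertion loss = 86.0 − 80.71 = 5.29 dB.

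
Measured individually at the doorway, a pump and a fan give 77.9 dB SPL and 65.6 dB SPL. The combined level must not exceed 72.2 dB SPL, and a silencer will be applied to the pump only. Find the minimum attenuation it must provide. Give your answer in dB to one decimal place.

The untreated sources together contribute 10^(65.6/10) = 3.631e+06, i.e. 65.60 dB SPL.
To meet 72.2 dB SPL overall, the treated pump may contribute at most 10^(72.2/10) − 3.631e+06 = 1.297e+07, i.e. 71.13 dB SPL.
So the pump must be reduced from 77.9 to 71.13 dB SPL: IL = 6.77 dB.

6.8 dB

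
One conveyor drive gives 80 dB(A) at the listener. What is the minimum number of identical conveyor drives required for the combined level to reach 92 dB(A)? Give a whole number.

16

N identical sources give L₁ + 10·log₁₀ N, so require 10·log₁₀ N ≥ 92 − 80 = 12.0 dB.
N ≥ 10^(12.0/10) = 15.849, so N = 16.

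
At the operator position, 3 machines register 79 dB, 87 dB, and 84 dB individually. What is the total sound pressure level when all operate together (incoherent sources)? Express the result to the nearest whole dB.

89 dB

Incoherent sources combine by intensity addition: L_total = 10·log₁₀(Σ 10^(L_i/10)).
Σ 10^(L/10) = 10^(79/10) + 10^(87/10) + 10^(84/10) = 8.318e+08.
L_total = 10·log₁₀(8.318e+08) = 89.20 dB.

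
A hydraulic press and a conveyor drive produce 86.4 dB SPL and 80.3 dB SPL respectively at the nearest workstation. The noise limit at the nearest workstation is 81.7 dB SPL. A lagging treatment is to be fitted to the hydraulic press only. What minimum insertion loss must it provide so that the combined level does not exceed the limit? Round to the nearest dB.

10 dB

The untreated sources together contribute 10^(80.3/10) = 1.072e+08, i.e. 80.30 dB SPL.
The limit corresponds to 10^(81.7/10) = 1.479e+08; subtracting the fixed part leaves 4.076e+07 for the hydraulic press, i.e. 76.10 dB SPL.
Required insertion loss = 86.4 − 76.10 = 10.30 dB.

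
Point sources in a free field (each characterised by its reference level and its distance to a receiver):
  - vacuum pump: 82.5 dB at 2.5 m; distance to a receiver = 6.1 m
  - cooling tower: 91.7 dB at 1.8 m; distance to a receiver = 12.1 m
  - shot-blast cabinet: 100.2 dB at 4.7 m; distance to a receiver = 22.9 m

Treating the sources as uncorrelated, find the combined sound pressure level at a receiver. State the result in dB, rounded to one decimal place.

Propagate each source to the receiver with L = L_ref − 20·log₁₀(r/r_ref), then add intensities.
vacuum pump: 82.5 − 20·log₁₀(6.1/2.5) = 82.5 − 7.75 = 74.75 dB.
cooling tower: 91.7 − 20·log₁₀(12.1/1.8) = 91.7 − 16.55 = 75.15 dB.
shot-blast cabinet: 100.2 − 20·log₁₀(22.9/4.7) = 100.2 − 13.75 = 86.45 dB.
Σ 10^(L/10) = 5.037e+08 → L_total = 10·log₁₀(5.037e+08) = 87.02 dB.

87.0 dB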